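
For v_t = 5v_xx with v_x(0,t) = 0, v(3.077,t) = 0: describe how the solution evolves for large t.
v → 0. Heat escapes through the Dirichlet boundary.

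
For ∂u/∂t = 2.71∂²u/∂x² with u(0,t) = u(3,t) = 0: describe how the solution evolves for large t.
u → 0. Heat diffuses out through both boundaries.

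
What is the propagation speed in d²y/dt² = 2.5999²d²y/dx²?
Speed = 2.5999. Information travels along characteristics x = x₀ ± 2.5999t.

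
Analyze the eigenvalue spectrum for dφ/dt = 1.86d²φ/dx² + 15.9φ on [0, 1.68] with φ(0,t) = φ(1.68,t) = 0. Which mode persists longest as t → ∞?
Eigenvalues: λₙ = 1.86n²π²/1.68² - 15.9.
First three modes:
  n=1: λ₁ = 1.86π²/1.68² - 15.9 ≈ -9.396
  n=2: λ₂ = 7.44π²/1.68² - 15.9 ≈ 10.117
  n=3: λ₃ = 16.74π²/1.68² - 15.9 ≈ 42.638
Since 1.86π²/1.68² ≈ 6.504 < 15.9, λ₁ < 0.
The n=1 mode grows fastest (−λₙ is largest for n=1) → dominates.
Asymptotic: φ ~ c₁ sin(πx/1.68) e^{9.396t} (exponential growth at rate −λ₁ ≈ 9.396).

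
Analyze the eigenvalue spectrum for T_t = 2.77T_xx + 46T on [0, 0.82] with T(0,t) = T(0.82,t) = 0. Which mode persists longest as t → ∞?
Eigenvalues: λₙ = 2.77n²π²/0.82² - 46.
First three modes:
  n=1: λ₁ = 2.77π²/0.82² - 46 ≈ -5.341
  n=2: λ₂ = 11.08π²/0.82² - 46 ≈ 116.634
  n=3: λ₃ = 24.93π²/0.82² - 46 ≈ 319.927
Since 2.77π²/0.82² ≈ 40.659 < 46, λ₁ < 0.
The n=1 mode grows fastest (−λₙ is largest for n=1) → dominates.
Asymptotic: T ~ c₁ sin(πx/0.82) e^{5.341t} (exponential growth at rate −λ₁ ≈ 5.341).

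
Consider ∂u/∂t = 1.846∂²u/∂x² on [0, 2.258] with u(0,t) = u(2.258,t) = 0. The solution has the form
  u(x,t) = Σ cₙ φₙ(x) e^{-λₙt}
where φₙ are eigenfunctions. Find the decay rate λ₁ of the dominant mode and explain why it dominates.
Eigenvalues: λₙ = 1.846n²π²/2.258².
First three modes:
  n=1: λ₁ = 1.846π²/2.258² ≈ 3.573
  n=2: λ₂ = 7.384π²/2.258² ≈ 14.294 (4× faster decay)
  n=3: λ₃ = 16.614π²/2.258² ≈ 32.161 (9× faster decay)
As t → ∞, higher modes decay exponentially faster. The n=1 mode dominates: u ~ c₁ sin(πx/2.258) e^{-λ₁t}.
Decay rate: λ₁ = 1.846π²/2.258² ≈ 3.573.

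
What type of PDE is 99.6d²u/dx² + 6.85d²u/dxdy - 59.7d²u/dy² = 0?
With A = 99.6, B = 6.85, C = -59.7, the discriminant is 23831.4025. This is a hyperbolic PDE.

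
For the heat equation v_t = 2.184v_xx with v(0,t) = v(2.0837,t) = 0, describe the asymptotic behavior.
v → 0. Heat diffuses out through both boundaries.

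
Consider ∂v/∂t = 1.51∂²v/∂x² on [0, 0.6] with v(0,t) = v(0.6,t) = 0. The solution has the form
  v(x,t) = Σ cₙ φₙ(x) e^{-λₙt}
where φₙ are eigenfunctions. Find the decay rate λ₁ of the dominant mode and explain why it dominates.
Eigenvalues: λₙ = 1.51n²π²/0.6².
First three modes:
  n=1: λ₁ = 1.51π²/0.6² ≈ 41.398
  n=2: λ₂ = 6.04π²/0.6² ≈ 165.59 (4× faster decay)
  n=3: λ₃ = 13.59π²/0.6² ≈ 372.578 (9× faster decay)
As t → ∞, higher modes decay exponentially faster. The n=1 mode dominates: v ~ c₁ sin(πx/0.6) e^{-λ₁t}.
Decay rate: λ₁ = 1.51π²/0.6² ≈ 41.398.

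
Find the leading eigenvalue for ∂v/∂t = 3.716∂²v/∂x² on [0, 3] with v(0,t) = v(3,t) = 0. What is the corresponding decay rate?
Eigenvalues: λₙ = 3.716n²π²/3².
First three modes:
  n=1: λ₁ = 3.716π²/3² ≈ 4.075
  n=2: λ₂ = 14.864π²/3² ≈ 16.3 (4× faster decay)
  n=3: λ₃ = 33.444π²/3² ≈ 36.675 (9× faster decay)
As t → ∞, higher modes decay exponentially faster. The n=1 mode dominates: v ~ c₁ sin(πx/3) e^{-λ₁t}.
Decay rate: λ₁ = 3.716π²/3² ≈ 4.075.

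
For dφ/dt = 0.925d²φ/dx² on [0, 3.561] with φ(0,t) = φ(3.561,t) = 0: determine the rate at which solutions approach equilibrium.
Eigenvalues: λₙ = 0.925n²π²/3.561².
First three modes:
  n=1: λ₁ = 0.925π²/3.561² ≈ 0.72
  n=2: λ₂ = 3.7π²/3.561² ≈ 2.88 (4× faster decay)
  n=3: λ₃ = 8.325π²/3.561² ≈ 6.479 (9× faster decay)
As t → ∞, higher modes decay exponentially faster. The n=1 mode dominates: φ ~ c₁ sin(πx/3.561) e^{-λ₁t}.
Decay rate: λ₁ = 0.925π²/3.561² ≈ 0.72.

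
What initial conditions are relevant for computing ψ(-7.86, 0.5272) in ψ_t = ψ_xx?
The entire real line. The heat equation has infinite propagation speed: any initial disturbance instantly affects all points (though exponentially small far away).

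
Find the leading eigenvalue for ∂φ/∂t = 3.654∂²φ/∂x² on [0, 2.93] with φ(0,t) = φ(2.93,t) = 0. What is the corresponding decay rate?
Eigenvalues: λₙ = 3.654n²π²/2.93².
First three modes:
  n=1: λ₁ = 3.654π²/2.93² ≈ 4.201
  n=2: λ₂ = 14.616π²/2.93² ≈ 16.803 (4× faster decay)
  n=3: λ₃ = 32.886π²/2.93² ≈ 37.807 (9× faster decay)
As t → ∞, higher modes decay exponentially faster. The n=1 mode dominates: φ ~ c₁ sin(πx/2.93) e^{-λ₁t}.
Decay rate: λ₁ = 3.654π²/2.93² ≈ 4.201.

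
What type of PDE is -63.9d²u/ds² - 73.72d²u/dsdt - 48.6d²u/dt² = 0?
With A = -63.9, B = -73.72, C = -48.6, the discriminant is -6987.5216. This is an elliptic PDE.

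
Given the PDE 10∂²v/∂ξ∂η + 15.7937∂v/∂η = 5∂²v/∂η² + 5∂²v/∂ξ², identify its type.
Rewriting in standard form: -5∂²v/∂ξ² + 10∂²v/∂ξ∂η - 5∂²v/∂η² + 15.7937∂v/∂η = 0. The second-order coefficients are A = -5, B = 10, C = -5. Since B² - 4AC = 0 = 0, this is a parabolic PDE.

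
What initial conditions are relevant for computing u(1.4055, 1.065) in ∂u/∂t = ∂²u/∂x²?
The entire real line. The heat equation has infinite propagation speed: any initial disturbance instantly affects all points (though exponentially small far away).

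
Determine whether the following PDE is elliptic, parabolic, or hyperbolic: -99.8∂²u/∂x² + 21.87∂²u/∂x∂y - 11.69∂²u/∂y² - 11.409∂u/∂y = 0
Coefficients: A = -99.8, B = 21.87, C = -11.69. B² - 4AC = -4188.3511, which is negative, so the equation is elliptic.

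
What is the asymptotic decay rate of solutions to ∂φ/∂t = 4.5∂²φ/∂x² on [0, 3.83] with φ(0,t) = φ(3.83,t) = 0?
Eigenvalues: λₙ = 4.5n²π²/3.83².
First three modes:
  n=1: λ₁ = 4.5π²/3.83² ≈ 3.028
  n=2: λ₂ = 18π²/3.83² ≈ 12.111 (4× faster decay)
  n=3: λ₃ = 40.5π²/3.83² ≈ 27.249 (9× faster decay)
As t → ∞, higher modes decay exponentially faster. The n=1 mode dominates: φ ~ c₁ sin(πx/3.83) e^{-λ₁t}.
Decay rate: λ₁ = 4.5π²/3.83² ≈ 3.028.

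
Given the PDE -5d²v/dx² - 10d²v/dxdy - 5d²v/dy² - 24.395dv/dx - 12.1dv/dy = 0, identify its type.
The second-order coefficients are A = -5, B = -10, C = -5. Since B² - 4AC = 0 = 0, this is a parabolic PDE.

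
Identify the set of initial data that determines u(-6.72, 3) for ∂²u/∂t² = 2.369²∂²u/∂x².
Domain of dependence: [-13.827, 0.387]. Signals travel at speed 2.369, so data within |x - -6.72| ≤ 2.369·3 = 7.107 can reach the point.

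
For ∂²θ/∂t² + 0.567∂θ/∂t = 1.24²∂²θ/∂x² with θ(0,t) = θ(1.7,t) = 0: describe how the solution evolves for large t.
θ → 0. Damping (γ=0.567) dissipates energy; oscillations decay exponentially.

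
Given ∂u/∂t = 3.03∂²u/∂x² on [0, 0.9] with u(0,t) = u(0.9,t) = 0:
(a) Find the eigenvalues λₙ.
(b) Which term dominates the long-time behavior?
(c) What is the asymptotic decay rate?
Eigenvalues: λₙ = 3.03n²π²/0.9².
First three modes:
  n=1: λ₁ = 3.03π²/0.9² ≈ 36.92
  n=2: λ₂ = 12.12π²/0.9² ≈ 147.679 (4× faster decay)
  n=3: λ₃ = 27.27π²/0.9² ≈ 332.277 (9× faster decay)
As t → ∞, higher modes decay exponentially faster. The n=1 mode dominates: u ~ c₁ sin(πx/0.9) e^{-λ₁t}.
Decay rate: λ₁ = 3.03π²/0.9² ≈ 36.92.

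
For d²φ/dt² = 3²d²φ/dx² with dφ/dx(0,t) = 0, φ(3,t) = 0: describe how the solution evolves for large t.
φ oscillates (no decay). Energy is conserved; the solution oscillates indefinitely as standing waves.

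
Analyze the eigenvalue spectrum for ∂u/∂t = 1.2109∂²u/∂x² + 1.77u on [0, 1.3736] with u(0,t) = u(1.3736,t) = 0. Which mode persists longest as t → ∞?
Eigenvalues: λₙ = 1.2109n²π²/1.3736² - 1.77.
First three modes:
  n=1: λ₁ = 1.2109π²/1.3736² - 1.77 ≈ 4.564
  n=2: λ₂ = 4.8436π²/1.3736² - 1.77 ≈ 23.567
  n=3: λ₃ = 10.8981π²/1.3736² - 1.77 ≈ 55.237
Since 1.2109π²/1.3736² ≈ 6.334 > 1.77, all λₙ > 0.
The n=1 mode decays slowest → dominates as t → ∞.
Asymptotic: u ~ c₁ sin(πx/1.3736) e^{-λ₁t} with decay rate λ₁ ≈ 4.564.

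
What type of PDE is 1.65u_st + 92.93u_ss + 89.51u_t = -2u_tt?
Rewriting in standard form: 92.93u_ss + 1.65u_st + 2u_tt + 89.51u_t = 0. With A = 92.93, B = 1.65, C = 2, the discriminant is -740.7175. This is an elliptic PDE.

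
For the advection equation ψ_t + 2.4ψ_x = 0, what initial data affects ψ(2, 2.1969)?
A single point: x = -3.27256. The characteristic through (2, 2.1969) is x - 2.4t = const, so x = 2 - 2.4·2.1969 = -3.27256.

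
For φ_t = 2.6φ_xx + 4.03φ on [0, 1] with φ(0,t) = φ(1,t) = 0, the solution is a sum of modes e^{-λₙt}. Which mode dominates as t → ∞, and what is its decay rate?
Eigenvalues: λₙ = 2.6n²π²/1² - 4.03.
First three modes:
  n=1: λ₁ = 2.6π² - 4.03 ≈ 21.631
  n=2: λ₂ = 10.4π² - 4.03 ≈ 98.614
  n=3: λ₃ = 23.4π² - 4.03 ≈ 226.919
Since 2.6π² ≈ 25.661 > 4.03, all λₙ > 0.
The n=1 mode decays slowest → dominates as t → ∞.
Asymptotic: φ ~ c₁ sin(πx/1) e^{-λ₁t} with decay rate λ₁ ≈ 21.631.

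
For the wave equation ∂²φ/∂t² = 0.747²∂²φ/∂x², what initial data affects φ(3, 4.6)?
Domain of dependence: [-0.4362, 6.4362]. Signals travel at speed 0.747, so data within |x - 3| ≤ 0.747·4.6 = 3.4362 can reach the point.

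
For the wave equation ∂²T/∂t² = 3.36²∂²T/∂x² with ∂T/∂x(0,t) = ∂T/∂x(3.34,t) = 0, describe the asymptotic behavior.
T oscillates about a mean that drifts linearly in t (generically unbounded; no decay). There is no damping, so the nonconstant modes persist as standing waves (energy conserved, no decay). But with Neumann conditions at both ends the constant mode has eigenvalue 0: the spatial mean M(t) of T satisfies M'' = 0, so M(t) = M(0) + M'(0)·t. Unless the initial velocity has zero mean (∫T_t(x,0)dx = 0), the solution grows linearly in t (unbounded, though not exponentially); if it does have zero mean, the solution stays bounded and simply oscillates.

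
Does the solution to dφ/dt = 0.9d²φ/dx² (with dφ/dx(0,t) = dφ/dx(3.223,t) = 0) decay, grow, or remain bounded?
φ → constant (steady state). Heat is conserved (no flux at boundaries); solution approaches the spatial average.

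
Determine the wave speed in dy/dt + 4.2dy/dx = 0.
Speed = 4.2. Information travels along x - 4.2t = const (rightward).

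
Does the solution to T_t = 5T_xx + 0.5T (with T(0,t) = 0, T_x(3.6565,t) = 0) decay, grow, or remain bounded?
T → 0. Diffusion dominates reaction (r=0.5 < κπ²/(4L²)≈0.92); solution decays.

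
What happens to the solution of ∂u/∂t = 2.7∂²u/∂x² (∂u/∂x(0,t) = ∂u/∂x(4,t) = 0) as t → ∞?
u → constant (steady state). Heat is conserved (no flux at boundaries); solution approaches the spatial average.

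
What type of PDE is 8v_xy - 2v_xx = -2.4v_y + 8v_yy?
Rewriting in standard form: -2v_xx + 8v_xy - 8v_yy + 2.4v_y = 0. With A = -2, B = 8, C = -8, the discriminant is 0. This is a parabolic PDE.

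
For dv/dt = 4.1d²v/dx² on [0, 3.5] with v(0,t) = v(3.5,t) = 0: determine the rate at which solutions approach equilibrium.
Eigenvalues: λₙ = 4.1n²π²/3.5².
First three modes:
  n=1: λ₁ = 4.1π²/3.5² ≈ 3.303
  n=2: λ₂ = 16.4π²/3.5² ≈ 13.213 (4× faster decay)
  n=3: λ₃ = 36.9π²/3.5² ≈ 29.73 (9× faster decay)
As t → ∞, higher modes decay exponentially faster. The n=1 mode dominates: v ~ c₁ sin(πx/3.5) e^{-λ₁t}.
Decay rate: λ₁ = 4.1π²/3.5² ≈ 3.303.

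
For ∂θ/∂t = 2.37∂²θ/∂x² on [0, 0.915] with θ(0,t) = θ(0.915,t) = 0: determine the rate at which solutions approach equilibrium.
Eigenvalues: λₙ = 2.37n²π²/0.915².
First three modes:
  n=1: λ₁ = 2.37π²/0.915² ≈ 27.939
  n=2: λ₂ = 9.48π²/0.915² ≈ 111.755 (4× faster decay)
  n=3: λ₃ = 21.33π²/0.915² ≈ 251.448 (9× faster decay)
As t → ∞, higher modes decay exponentially faster. The n=1 mode dominates: θ ~ c₁ sin(πx/0.915) e^{-λ₁t}.
Decay rate: λ₁ = 2.37π²/0.915² ≈ 27.939.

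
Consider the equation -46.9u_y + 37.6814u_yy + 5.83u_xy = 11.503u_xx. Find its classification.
Rewriting in standard form: -11.503u_xx + 5.83u_xy + 37.6814u_yy - 46.9u_y = 0. Hyperbolic. (A = -11.503, B = 5.83, C = 37.6814 gives B² - 4AC = 1767.7854768.)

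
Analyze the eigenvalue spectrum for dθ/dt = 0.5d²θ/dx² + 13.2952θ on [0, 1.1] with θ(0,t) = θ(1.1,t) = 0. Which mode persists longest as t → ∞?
Eigenvalues: λₙ = 0.5n²π²/1.1² - 13.2952.
First three modes:
  n=1: λ₁ = 0.5π²/1.1² - 13.2952 ≈ -9.217
  n=2: λ₂ = 2π²/1.1² - 13.2952 ≈ 3.018
  n=3: λ₃ = 4.5π²/1.1² - 13.2952 ≈ 23.41
Since 0.5π²/1.1² ≈ 4.078 < 13.2952, λ₁ < 0.
The n=1 mode grows fastest (−λₙ is largest for n=1) → dominates.
Asymptotic: θ ~ c₁ sin(πx/1.1) e^{9.217t} (exponential growth at rate −λ₁ ≈ 9.217).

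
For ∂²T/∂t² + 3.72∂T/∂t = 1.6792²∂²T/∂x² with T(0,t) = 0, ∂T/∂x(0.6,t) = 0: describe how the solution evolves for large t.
T → 0. Damping (γ=3.72) dissipates energy; oscillations decay exponentially.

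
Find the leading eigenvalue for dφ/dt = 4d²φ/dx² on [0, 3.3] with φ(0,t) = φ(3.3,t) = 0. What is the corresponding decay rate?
Eigenvalues: λₙ = 4n²π²/3.3².
First three modes:
  n=1: λ₁ = 4π²/3.3² ≈ 3.625
  n=2: λ₂ = 16π²/3.3² ≈ 14.501 (4× faster decay)
  n=3: λ₃ = 36π²/3.3² ≈ 32.627 (9× faster decay)
As t → ∞, higher modes decay exponentially faster. The n=1 mode dominates: φ ~ c₁ sin(πx/3.3) e^{-λ₁t}.
Decay rate: λ₁ = 4π²/3.3² ≈ 3.625.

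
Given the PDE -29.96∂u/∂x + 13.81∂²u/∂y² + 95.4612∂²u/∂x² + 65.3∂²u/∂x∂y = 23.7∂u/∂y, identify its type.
Rewriting in standard form: 95.4612∂²u/∂x² + 65.3∂²u/∂x∂y + 13.81∂²u/∂y² - 29.96∂u/∂x - 23.7∂u/∂y = 0. The second-order coefficients are A = 95.4612, B = 65.3, C = 13.81. Since B² - 4AC = -1009.186688 < 0, this is an elliptic PDE.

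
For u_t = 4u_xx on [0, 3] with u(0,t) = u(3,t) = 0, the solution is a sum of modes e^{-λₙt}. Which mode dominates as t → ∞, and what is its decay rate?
Eigenvalues: λₙ = 4n²π²/3².
First three modes:
  n=1: λ₁ = 4π²/3² ≈ 4.386
  n=2: λ₂ = 16π²/3² ≈ 17.546 (4× faster decay)
  n=3: λ₃ = 36π²/3² ≈ 39.478 (9× faster decay)
As t → ∞, higher modes decay exponentially faster. The n=1 mode dominates: u ~ c₁ sin(πx/3) e^{-λ₁t}.
Decay rate: λ₁ = 4π²/3² ≈ 4.386.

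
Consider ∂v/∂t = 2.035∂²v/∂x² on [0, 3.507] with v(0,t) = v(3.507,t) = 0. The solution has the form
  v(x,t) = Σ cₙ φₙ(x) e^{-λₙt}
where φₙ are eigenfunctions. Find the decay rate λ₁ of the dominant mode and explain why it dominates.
Eigenvalues: λₙ = 2.035n²π²/3.507².
First three modes:
  n=1: λ₁ = 2.035π²/3.507² ≈ 1.633
  n=2: λ₂ = 8.14π²/3.507² ≈ 6.532 (4× faster decay)
  n=3: λ₃ = 18.315π²/3.507² ≈ 14.697 (9× faster decay)
As t → ∞, higher modes decay exponentially faster. The n=1 mode dominates: v ~ c₁ sin(πx/3.507) e^{-λ₁t}.
Decay rate: λ₁ = 2.035π²/3.507² ≈ 1.633.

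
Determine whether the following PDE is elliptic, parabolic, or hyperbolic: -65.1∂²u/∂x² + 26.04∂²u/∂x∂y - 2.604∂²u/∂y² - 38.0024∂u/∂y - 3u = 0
Coefficients: A = -65.1, B = 26.04, C = -2.604. B² - 4AC = 0, which is zero, so the equation is parabolic.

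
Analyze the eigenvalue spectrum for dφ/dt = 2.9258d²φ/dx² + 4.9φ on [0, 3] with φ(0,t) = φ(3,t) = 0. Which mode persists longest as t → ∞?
Eigenvalues: λₙ = 2.9258n²π²/3² - 4.9.
First three modes:
  n=1: λ₁ = 2.9258π²/3² - 4.9 ≈ -1.692
  n=2: λ₂ = 11.7032π²/3² - 4.9 ≈ 7.934
  n=3: λ₃ = 26.3322π²/3² - 4.9 ≈ 23.976
Since 2.9258π²/3² ≈ 3.208 < 4.9, λ₁ < 0.
The n=1 mode grows fastest (−λₙ is largest for n=1) → dominates.
Asymptotic: φ ~ c₁ sin(πx/3) e^{1.692t} (exponential growth at rate −λ₁ ≈ 1.692).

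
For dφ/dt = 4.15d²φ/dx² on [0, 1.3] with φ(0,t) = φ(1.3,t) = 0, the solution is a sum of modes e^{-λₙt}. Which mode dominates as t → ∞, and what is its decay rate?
Eigenvalues: λₙ = 4.15n²π²/1.3².
First three modes:
  n=1: λ₁ = 4.15π²/1.3² ≈ 24.236
  n=2: λ₂ = 16.6π²/1.3² ≈ 96.944 (4× faster decay)
  n=3: λ₃ = 37.35π²/1.3² ≈ 218.124 (9× faster decay)
As t → ∞, higher modes decay exponentially faster. The n=1 mode dominates: φ ~ c₁ sin(πx/1.3) e^{-λ₁t}.
Decay rate: λ₁ = 4.15π²/1.3² ≈ 24.236.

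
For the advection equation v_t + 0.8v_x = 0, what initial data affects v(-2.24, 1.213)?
A single point: x = -3.2104. The characteristic through (-2.24, 1.213) is x - 0.8t = const, so x = -2.24 - 0.8·1.213 = -3.2104.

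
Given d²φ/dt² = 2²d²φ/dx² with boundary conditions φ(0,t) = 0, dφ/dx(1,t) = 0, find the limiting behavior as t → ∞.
φ oscillates (no decay). Energy is conserved; the solution oscillates indefinitely as standing waves.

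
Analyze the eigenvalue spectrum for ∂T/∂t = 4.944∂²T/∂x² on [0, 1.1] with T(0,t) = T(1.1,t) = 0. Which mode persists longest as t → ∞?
Eigenvalues: λₙ = 4.944n²π²/1.1².
First three modes:
  n=1: λ₁ = 4.944π²/1.1² ≈ 40.327
  n=2: λ₂ = 19.776π²/1.1² ≈ 161.307 (4× faster decay)
  n=3: λ₃ = 44.496π²/1.1² ≈ 362.94 (9× faster decay)
As t → ∞, higher modes decay exponentially faster. The n=1 mode dominates: T ~ c₁ sin(πx/1.1) e^{-λ₁t}.
Decay rate: λ₁ = 4.944π²/1.1² ≈ 40.327.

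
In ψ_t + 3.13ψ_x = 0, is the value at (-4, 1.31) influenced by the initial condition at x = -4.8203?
No. Only data at x = -8.1003 affects (-4, 1.31). Advection has one-way propagation along characteristics.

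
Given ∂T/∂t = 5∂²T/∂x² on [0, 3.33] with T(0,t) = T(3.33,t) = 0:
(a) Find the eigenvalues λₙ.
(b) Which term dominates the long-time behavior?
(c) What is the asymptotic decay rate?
Eigenvalues: λₙ = 5n²π²/3.33².
First three modes:
  n=1: λ₁ = 5π²/3.33² ≈ 4.45
  n=2: λ₂ = 20π²/3.33² ≈ 17.801 (4× faster decay)
  n=3: λ₃ = 45π²/3.33² ≈ 40.052 (9× faster decay)
As t → ∞, higher modes decay exponentially faster. The n=1 mode dominates: T ~ c₁ sin(πx/3.33) e^{-λ₁t}.
Decay rate: λ₁ = 5π²/3.33² ≈ 4.45.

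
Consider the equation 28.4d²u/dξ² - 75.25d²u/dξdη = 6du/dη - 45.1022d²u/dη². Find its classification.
Rewriting in standard form: 28.4d²u/dξ² - 75.25d²u/dξdη + 45.1022d²u/dη² - 6du/dη = 0. Hyperbolic. (A = 28.4, B = -75.25, C = 45.1022 gives B² - 4AC = 538.95258.)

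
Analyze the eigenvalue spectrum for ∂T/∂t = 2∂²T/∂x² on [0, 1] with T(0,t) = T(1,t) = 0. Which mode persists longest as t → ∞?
Eigenvalues: λₙ = 2n²π².
First three modes:
  n=1: λ₁ = 2π² ≈ 19.739
  n=2: λ₂ = 8π² ≈ 78.957 (4× faster decay)
  n=3: λ₃ = 18π² ≈ 177.653 (9× faster decay)
As t → ∞, higher modes decay exponentially faster. The n=1 mode dominates: T ~ c₁ sin(πx) e^{-λ₁t}.
Decay rate: λ₁ = 2π² ≈ 19.739.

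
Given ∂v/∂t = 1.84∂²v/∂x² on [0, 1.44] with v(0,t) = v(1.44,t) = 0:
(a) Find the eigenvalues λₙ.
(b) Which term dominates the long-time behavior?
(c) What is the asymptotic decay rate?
Eigenvalues: λₙ = 1.84n²π²/1.44².
First three modes:
  n=1: λ₁ = 1.84π²/1.44² ≈ 8.758
  n=2: λ₂ = 7.36π²/1.44² ≈ 35.031 (4× faster decay)
  n=3: λ₃ = 16.56π²/1.44² ≈ 78.82 (9× faster decay)
As t → ∞, higher modes decay exponentially faster. The n=1 mode dominates: v ~ c₁ sin(πx/1.44) e^{-λ₁t}.
Decay rate: λ₁ = 1.84π²/1.44² ≈ 8.758.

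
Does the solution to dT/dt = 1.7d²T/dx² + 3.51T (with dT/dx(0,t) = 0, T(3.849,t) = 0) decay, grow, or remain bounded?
T grows unboundedly. Reaction dominates diffusion (r=3.51 > κπ²/(4L²)≈0.28); solution grows exponentially.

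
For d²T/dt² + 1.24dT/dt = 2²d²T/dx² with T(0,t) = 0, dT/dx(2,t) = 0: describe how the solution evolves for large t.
T → 0. Damping (γ=1.24) dissipates energy; oscillations decay exponentially.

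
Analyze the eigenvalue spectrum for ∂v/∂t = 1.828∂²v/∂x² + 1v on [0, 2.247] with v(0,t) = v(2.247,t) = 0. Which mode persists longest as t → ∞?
Eigenvalues: λₙ = 1.828n²π²/2.247² - 1.
First three modes:
  n=1: λ₁ = 1.828π²/2.247² - 1 ≈ 2.573
  n=2: λ₂ = 7.312π²/2.247² - 1 ≈ 13.293
  n=3: λ₃ = 16.452π²/2.247² - 1 ≈ 31.16
Since 1.828π²/2.247² ≈ 3.573 > 1, all λₙ > 0.
The n=1 mode decays slowest → dominates as t → ∞.
Asymptotic: v ~ c₁ sin(πx/2.247) e^{-λ₁t} with decay rate λ₁ ≈ 2.573.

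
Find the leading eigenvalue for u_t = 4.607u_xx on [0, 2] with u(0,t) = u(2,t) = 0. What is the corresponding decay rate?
Eigenvalues: λₙ = 4.607n²π²/2².
First three modes:
  n=1: λ₁ = 4.607π²/2² ≈ 11.367
  n=2: λ₂ = 18.428π²/2² ≈ 45.469 (4× faster decay)
  n=3: λ₃ = 41.463π²/2² ≈ 102.306 (9× faster decay)
As t → ∞, higher modes decay exponentially faster. The n=1 mode dominates: u ~ c₁ sin(πx/2) e^{-λ₁t}.
Decay rate: λ₁ = 4.607π²/2² ≈ 11.367.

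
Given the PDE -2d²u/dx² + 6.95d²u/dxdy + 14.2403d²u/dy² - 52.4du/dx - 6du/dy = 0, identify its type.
The second-order coefficients are A = -2, B = 6.95, C = 14.2403. Since B² - 4AC = 162.2249 > 0, this is a hyperbolic PDE.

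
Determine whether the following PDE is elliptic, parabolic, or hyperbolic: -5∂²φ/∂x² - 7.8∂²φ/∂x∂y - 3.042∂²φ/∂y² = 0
Coefficients: A = -5, B = -7.8, C = -3.042. B² - 4AC = 0, which is zero, so the equation is parabolic.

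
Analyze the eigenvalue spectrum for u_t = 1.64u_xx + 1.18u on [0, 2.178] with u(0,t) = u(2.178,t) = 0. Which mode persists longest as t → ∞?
Eigenvalues: λₙ = 1.64n²π²/2.178² - 1.18.
First three modes:
  n=1: λ₁ = 1.64π²/2.178² - 1.18 ≈ 2.232
  n=2: λ₂ = 6.56π²/2.178² - 1.18 ≈ 12.469
  n=3: λ₃ = 14.76π²/2.178² - 1.18 ≈ 29.529
Since 1.64π²/2.178² ≈ 3.412 > 1.18, all λₙ > 0.
The n=1 mode decays slowest → dominates as t → ∞.
Asymptotic: u ~ c₁ sin(πx/2.178) e^{-λ₁t} with decay rate λ₁ ≈ 2.232.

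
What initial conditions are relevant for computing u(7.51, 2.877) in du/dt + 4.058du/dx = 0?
A single point: x = -4.164866. The characteristic through (7.51, 2.877) is x - 4.058t = const, so x = 7.51 - 4.058·2.877 = -4.164866.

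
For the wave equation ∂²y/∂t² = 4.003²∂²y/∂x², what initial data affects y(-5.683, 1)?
Domain of dependence: [-9.686, -1.68]. Signals travel at speed 4.003, so data within |x - -5.683| ≤ 4.003·1 = 4.003 can reach the point.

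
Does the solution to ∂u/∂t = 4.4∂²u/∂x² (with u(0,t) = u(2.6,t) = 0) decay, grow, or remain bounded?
u → 0. Heat diffuses out through both boundaries.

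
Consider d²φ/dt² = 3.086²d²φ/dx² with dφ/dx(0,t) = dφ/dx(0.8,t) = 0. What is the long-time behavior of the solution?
As t → ∞, φ oscillates about a mean that drifts linearly in t (generically unbounded; no decay). There is no damping, so the nonconstant modes persist as standing waves (energy conserved, no decay). But with Neumann conditions at both ends the constant mode has eigenvalue 0: the spatial mean M(t) of φ satisfies M'' = 0, so M(t) = M(0) + M'(0)·t. Unless the initial velocity has zero mean (∫φ_t(x,0)dx = 0), the solution grows linearly in t (unbounded, though not exponentially); if it does have zero mean, the solution stays bounded and simply oscillates.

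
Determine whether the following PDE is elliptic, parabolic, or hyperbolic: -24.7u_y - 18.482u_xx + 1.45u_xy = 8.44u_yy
Rewriting in standard form: -18.482u_xx + 1.45u_xy - 8.44u_yy - 24.7u_y = 0. Coefficients: A = -18.482, B = 1.45, C = -8.44. B² - 4AC = -621.84982, which is negative, so the equation is elliptic.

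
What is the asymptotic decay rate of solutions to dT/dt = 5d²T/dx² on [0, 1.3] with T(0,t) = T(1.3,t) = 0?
Eigenvalues: λₙ = 5n²π²/1.3².
First three modes:
  n=1: λ₁ = 5π²/1.3² ≈ 29.2
  n=2: λ₂ = 20π²/1.3² ≈ 116.8 (4× faster decay)
  n=3: λ₃ = 45π²/1.3² ≈ 262.8 (9× faster decay)
As t → ∞, higher modes decay exponentially faster. The n=1 mode dominates: T ~ c₁ sin(πx/1.3) e^{-λ₁t}.
Decay rate: λ₁ = 5π²/1.3² ≈ 29.2.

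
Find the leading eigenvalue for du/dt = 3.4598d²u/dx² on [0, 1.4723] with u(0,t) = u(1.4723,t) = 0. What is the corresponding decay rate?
Eigenvalues: λₙ = 3.4598n²π²/1.4723².
First three modes:
  n=1: λ₁ = 3.4598π²/1.4723² ≈ 15.753
  n=2: λ₂ = 13.8392π²/1.4723² ≈ 63.011 (4× faster decay)
  n=3: λ₃ = 31.1382π²/1.4723² ≈ 141.775 (9× faster decay)
As t → ∞, higher modes decay exponentially faster. The n=1 mode dominates: u ~ c₁ sin(πx/1.4723) e^{-λ₁t}.
Decay rate: λ₁ = 3.4598π²/1.4723² ≈ 15.753.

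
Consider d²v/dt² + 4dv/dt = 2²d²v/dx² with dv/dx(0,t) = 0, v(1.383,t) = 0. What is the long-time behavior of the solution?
As t → ∞, v → 0. Damping (γ=4) dissipates energy; oscillations decay exponentially.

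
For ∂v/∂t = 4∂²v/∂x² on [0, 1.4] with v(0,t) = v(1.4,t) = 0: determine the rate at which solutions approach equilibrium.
Eigenvalues: λₙ = 4n²π²/1.4².
First three modes:
  n=1: λ₁ = 4π²/1.4² ≈ 20.142
  n=2: λ₂ = 16π²/1.4² ≈ 80.568 (4× faster decay)
  n=3: λ₃ = 36π²/1.4² ≈ 181.278 (9× faster decay)
As t → ∞, higher modes decay exponentially faster. The n=1 mode dominates: v ~ c₁ sin(πx/1.4) e^{-λ₁t}.
Decay rate: λ₁ = 4π²/1.4² ≈ 20.142.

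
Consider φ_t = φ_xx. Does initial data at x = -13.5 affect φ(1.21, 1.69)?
Yes, for any finite x. The heat equation has infinite propagation speed, so all initial data affects all points at any t > 0.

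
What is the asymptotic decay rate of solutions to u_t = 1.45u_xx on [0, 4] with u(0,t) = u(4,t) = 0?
Eigenvalues: λₙ = 1.45n²π²/4².
First three modes:
  n=1: λ₁ = 1.45π²/4² ≈ 0.894
  n=2: λ₂ = 5.8π²/4² ≈ 3.578 (4× faster decay)
  n=3: λ₃ = 13.05π²/4² ≈ 8.05 (9× faster decay)
As t → ∞, higher modes decay exponentially faster. The n=1 mode dominates: u ~ c₁ sin(πx/4) e^{-λ₁t}.
Decay rate: λ₁ = 1.45π²/4² ≈ 0.894.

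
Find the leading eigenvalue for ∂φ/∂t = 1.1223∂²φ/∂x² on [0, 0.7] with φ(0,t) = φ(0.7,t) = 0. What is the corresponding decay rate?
Eigenvalues: λₙ = 1.1223n²π²/0.7².
First three modes:
  n=1: λ₁ = 1.1223π²/0.7² ≈ 22.605
  n=2: λ₂ = 4.4892π²/0.7² ≈ 90.422 (4× faster decay)
  n=3: λ₃ = 10.1007π²/0.7² ≈ 203.449 (9× faster decay)
As t → ∞, higher modes decay exponentially faster. The n=1 mode dominates: φ ~ c₁ sin(πx/0.7) e^{-λ₁t}.
Decay rate: λ₁ = 1.1223π²/0.7² ≈ 22.605.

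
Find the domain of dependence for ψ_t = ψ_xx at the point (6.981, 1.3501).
The entire real line. The heat equation has infinite propagation speed: any initial disturbance instantly affects all points (though exponentially small far away).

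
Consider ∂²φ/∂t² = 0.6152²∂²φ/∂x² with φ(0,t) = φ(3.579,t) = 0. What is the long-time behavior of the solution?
As t → ∞, φ oscillates (no decay). Energy is conserved; the solution oscillates indefinitely as standing waves.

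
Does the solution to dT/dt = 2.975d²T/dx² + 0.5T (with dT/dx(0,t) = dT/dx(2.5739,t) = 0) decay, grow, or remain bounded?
T grows unboundedly. With Neumann BCs the constant mode has diffusion eigenvalue 0, so any r > 0 makes it grow like e^(0.5t); solution grows exponentially.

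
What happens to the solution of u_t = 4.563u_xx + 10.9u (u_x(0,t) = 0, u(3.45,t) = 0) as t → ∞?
u grows unboundedly. Reaction dominates diffusion (r=10.9 > κπ²/(4L²)≈0.95); solution grows exponentially.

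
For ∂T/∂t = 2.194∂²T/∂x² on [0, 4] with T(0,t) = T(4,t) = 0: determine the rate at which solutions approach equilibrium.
Eigenvalues: λₙ = 2.194n²π²/4².
First three modes:
  n=1: λ₁ = 2.194π²/4² ≈ 1.353
  n=2: λ₂ = 8.776π²/4² ≈ 5.413 (4× faster decay)
  n=3: λ₃ = 19.746π²/4² ≈ 12.18 (9× faster decay)
As t → ∞, higher modes decay exponentially faster. The n=1 mode dominates: T ~ c₁ sin(πx/4) e^{-λ₁t}.
Decay rate: λ₁ = 2.194π²/4² ≈ 1.353.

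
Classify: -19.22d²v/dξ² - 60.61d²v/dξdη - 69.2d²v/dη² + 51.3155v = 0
Elliptic (discriminant = -1646.5239).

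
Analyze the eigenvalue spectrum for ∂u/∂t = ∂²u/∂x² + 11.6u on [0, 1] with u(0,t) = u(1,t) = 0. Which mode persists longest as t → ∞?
Eigenvalues: λₙ = n²π²/1² - 11.6.
First three modes:
  n=1: λ₁ = π² - 11.6 ≈ -1.73
  n=2: λ₂ = 4π² - 11.6 ≈ 27.878
  n=3: λ₃ = 9π² - 11.6 ≈ 77.226
Since π² ≈ 9.87 < 11.6, λ₁ < 0.
The n=1 mode grows fastest (−λₙ is largest for n=1) → dominates.
Asymptotic: u ~ c₁ sin(πx/1) e^{1.73t} (exponential growth at rate −λ₁ ≈ 1.73).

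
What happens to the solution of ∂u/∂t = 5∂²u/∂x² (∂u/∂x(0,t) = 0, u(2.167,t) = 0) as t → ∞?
u → 0. Heat escapes through the Dirichlet boundary.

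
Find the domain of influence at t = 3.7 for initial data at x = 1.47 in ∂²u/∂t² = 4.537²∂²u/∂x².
Domain of influence: [-15.3169, 18.2569]. Data at x = 1.47 spreads outward at speed 4.537.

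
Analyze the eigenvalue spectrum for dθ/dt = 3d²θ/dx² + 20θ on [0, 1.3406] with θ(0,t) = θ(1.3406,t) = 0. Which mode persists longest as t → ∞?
Eigenvalues: λₙ = 3n²π²/1.3406² - 20.
First three modes:
  n=1: λ₁ = 3π²/1.3406² - 20 ≈ -3.525
  n=2: λ₂ = 12π²/1.3406² - 20 ≈ 45.9
  n=3: λ₃ = 27π²/1.3406² - 20 ≈ 128.274
Since 3π²/1.3406² ≈ 16.475 < 20, λ₁ < 0.
The n=1 mode grows fastest (−λₙ is largest for n=1) → dominates.
Asymptotic: θ ~ c₁ sin(πx/1.3406) e^{3.525t} (exponential growth at rate −λ₁ ≈ 3.525).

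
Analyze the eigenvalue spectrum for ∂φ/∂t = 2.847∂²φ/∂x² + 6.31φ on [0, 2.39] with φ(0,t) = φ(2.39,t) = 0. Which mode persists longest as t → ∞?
Eigenvalues: λₙ = 2.847n²π²/2.39² - 6.31.
First three modes:
  n=1: λ₁ = 2.847π²/2.39² - 6.31 ≈ -1.391
  n=2: λ₂ = 11.388π²/2.39² - 6.31 ≈ 13.367
  n=3: λ₃ = 25.623π²/2.39² - 6.31 ≈ 37.962
Since 2.847π²/2.39² ≈ 4.919 < 6.31, λ₁ < 0.
The n=1 mode grows fastest (−λₙ is largest for n=1) → dominates.
Asymptotic: φ ~ c₁ sin(πx/2.39) e^{1.391t} (exponential growth at rate −λ₁ ≈ 1.391).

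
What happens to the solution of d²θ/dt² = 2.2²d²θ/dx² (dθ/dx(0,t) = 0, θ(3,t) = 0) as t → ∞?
θ oscillates (no decay). Energy is conserved; the solution oscillates indefinitely as standing waves.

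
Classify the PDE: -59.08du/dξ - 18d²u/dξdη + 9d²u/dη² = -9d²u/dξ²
Rewriting in standard form: 9d²u/dξ² - 18d²u/dξdη + 9d²u/dη² - 59.08du/dξ = 0. A = 9, B = -18, C = 9. Discriminant B² - 4AC = 0. Since 0 = 0, parabolic.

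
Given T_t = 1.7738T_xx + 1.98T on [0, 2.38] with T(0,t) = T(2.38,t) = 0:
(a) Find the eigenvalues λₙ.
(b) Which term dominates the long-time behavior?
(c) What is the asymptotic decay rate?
Eigenvalues: λₙ = 1.7738n²π²/2.38² - 1.98.
First three modes:
  n=1: λ₁ = 1.7738π²/2.38² - 1.98 ≈ 1.111
  n=2: λ₂ = 7.0952π²/2.38² - 1.98 ≈ 10.383
  n=3: λ₃ = 15.9642π²/2.38² - 1.98 ≈ 25.836
Since 1.7738π²/2.38² ≈ 3.091 > 1.98, all λₙ > 0.
The n=1 mode decays slowest → dominates as t → ∞.
Asymptotic: T ~ c₁ sin(πx/2.38) e^{-λ₁t} with decay rate λ₁ ≈ 1.111.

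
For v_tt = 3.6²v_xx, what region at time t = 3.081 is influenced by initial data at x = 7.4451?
Domain of influence: [-3.6465, 18.5367]. Data at x = 7.4451 spreads outward at speed 3.6.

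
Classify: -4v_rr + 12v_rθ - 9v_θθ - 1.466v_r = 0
Parabolic (discriminant = 0).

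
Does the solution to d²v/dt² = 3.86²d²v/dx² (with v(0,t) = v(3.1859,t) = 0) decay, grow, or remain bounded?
v oscillates (no decay). Energy is conserved; the solution oscillates indefinitely as standing waves.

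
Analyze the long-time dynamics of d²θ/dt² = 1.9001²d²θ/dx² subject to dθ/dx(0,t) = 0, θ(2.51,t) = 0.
Long-time behavior: θ oscillates (no decay). Energy is conserved; the solution oscillates indefinitely as standing waves.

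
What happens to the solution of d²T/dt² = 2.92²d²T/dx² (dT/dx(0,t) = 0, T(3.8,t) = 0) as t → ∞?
T oscillates (no decay). Energy is conserved; the solution oscillates indefinitely as standing waves.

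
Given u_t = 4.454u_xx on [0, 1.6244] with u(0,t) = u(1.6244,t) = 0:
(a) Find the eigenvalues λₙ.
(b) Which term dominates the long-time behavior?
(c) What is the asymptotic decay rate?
Eigenvalues: λₙ = 4.454n²π²/1.6244².
First three modes:
  n=1: λ₁ = 4.454π²/1.6244² ≈ 16.66
  n=2: λ₂ = 17.816π²/1.6244² ≈ 66.638 (4× faster decay)
  n=3: λ₃ = 40.086π²/1.6244² ≈ 149.936 (9× faster decay)
As t → ∞, higher modes decay exponentially faster. The n=1 mode dominates: u ~ c₁ sin(πx/1.6244) e^{-λ₁t}.
Decay rate: λ₁ = 4.454π²/1.6244² ≈ 16.66.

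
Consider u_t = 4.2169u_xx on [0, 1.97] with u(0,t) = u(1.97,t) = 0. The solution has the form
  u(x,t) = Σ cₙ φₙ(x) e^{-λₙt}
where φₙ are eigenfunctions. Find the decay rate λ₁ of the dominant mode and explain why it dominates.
Eigenvalues: λₙ = 4.2169n²π²/1.97².
First three modes:
  n=1: λ₁ = 4.2169π²/1.97² ≈ 10.724
  n=2: λ₂ = 16.8676π²/1.97² ≈ 42.896 (4× faster decay)
  n=3: λ₃ = 37.9521π²/1.97² ≈ 96.517 (9× faster decay)
As t → ∞, higher modes decay exponentially faster. The n=1 mode dominates: u ~ c₁ sin(πx/1.97) e^{-λ₁t}.
Decay rate: λ₁ = 4.2169π²/1.97² ≈ 10.724.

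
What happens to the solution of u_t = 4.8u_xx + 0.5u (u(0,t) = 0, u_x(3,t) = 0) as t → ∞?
u → 0. Diffusion dominates reaction (r=0.5 < κπ²/(4L²)≈1.32); solution decays.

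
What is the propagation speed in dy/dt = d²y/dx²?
Infinite. The heat equation is parabolic, not hyperbolic, so disturbances propagate instantly.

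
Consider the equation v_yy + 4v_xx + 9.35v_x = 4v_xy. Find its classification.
Rewriting in standard form: 4v_xx - 4v_xy + v_yy + 9.35v_x = 0. Parabolic. (A = 4, B = -4, C = 1 gives B² - 4AC = 0.)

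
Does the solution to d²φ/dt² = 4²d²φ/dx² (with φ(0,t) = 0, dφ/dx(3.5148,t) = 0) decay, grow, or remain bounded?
φ oscillates (no decay). Energy is conserved; the solution oscillates indefinitely as standing waves.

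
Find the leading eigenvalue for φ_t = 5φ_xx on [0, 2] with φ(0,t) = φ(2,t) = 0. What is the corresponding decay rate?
Eigenvalues: λₙ = 5n²π²/2².
First three modes:
  n=1: λ₁ = 5π²/2² ≈ 12.337
  n=2: λ₂ = 20π²/2² ≈ 49.348 (4× faster decay)
  n=3: λ₃ = 45π²/2² ≈ 111.033 (9× faster decay)
As t → ∞, higher modes decay exponentially faster. The n=1 mode dominates: φ ~ c₁ sin(πx/2) e^{-λ₁t}.
Decay rate: λ₁ = 5π²/2² ≈ 12.337.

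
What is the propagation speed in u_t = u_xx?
Infinite. The heat equation is parabolic, not hyperbolic, so disturbances propagate instantly.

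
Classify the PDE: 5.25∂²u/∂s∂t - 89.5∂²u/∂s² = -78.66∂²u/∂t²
Rewriting in standard form: -89.5∂²u/∂s² + 5.25∂²u/∂s∂t + 78.66∂²u/∂t² = 0. A = -89.5, B = 5.25, C = 78.66. Discriminant B² - 4AC = 28187.8425. Since 28187.8425 > 0, hyperbolic.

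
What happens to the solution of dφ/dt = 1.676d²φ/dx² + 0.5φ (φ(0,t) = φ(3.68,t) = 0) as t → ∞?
φ → 0. Diffusion dominates reaction (r=0.5 < κπ²/L²≈1.22); solution decays.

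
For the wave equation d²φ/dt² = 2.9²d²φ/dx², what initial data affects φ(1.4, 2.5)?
Domain of dependence: [-5.85, 8.65]. Signals travel at speed 2.9, so data within |x - 1.4| ≤ 2.9·2.5 = 7.25 can reach the point.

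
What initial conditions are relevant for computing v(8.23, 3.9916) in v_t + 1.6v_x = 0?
A single point: x = 1.84344. The characteristic through (8.23, 3.9916) is x - 1.6t = const, so x = 8.23 - 1.6·3.9916 = 1.84344.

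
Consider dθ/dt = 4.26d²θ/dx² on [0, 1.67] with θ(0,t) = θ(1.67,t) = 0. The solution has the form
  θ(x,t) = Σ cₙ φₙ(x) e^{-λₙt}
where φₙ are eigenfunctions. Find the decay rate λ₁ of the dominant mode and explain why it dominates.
Eigenvalues: λₙ = 4.26n²π²/1.67².
First three modes:
  n=1: λ₁ = 4.26π²/1.67² ≈ 15.076
  n=2: λ₂ = 17.04π²/1.67² ≈ 60.303 (4× faster decay)
  n=3: λ₃ = 38.34π²/1.67² ≈ 135.681 (9× faster decay)
As t → ∞, higher modes decay exponentially faster. The n=1 mode dominates: θ ~ c₁ sin(πx/1.67) e^{-λ₁t}.
Decay rate: λ₁ = 4.26π²/1.67² ≈ 15.076.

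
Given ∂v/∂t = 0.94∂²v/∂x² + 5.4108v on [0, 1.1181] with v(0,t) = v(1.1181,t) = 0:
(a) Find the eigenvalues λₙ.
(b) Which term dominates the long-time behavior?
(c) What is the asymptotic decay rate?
Eigenvalues: λₙ = 0.94n²π²/1.1181² - 5.4108.
First three modes:
  n=1: λ₁ = 0.94π²/1.1181² - 5.4108 ≈ 2.01
  n=2: λ₂ = 3.76π²/1.1181² - 5.4108 ≈ 24.273
  n=3: λ₃ = 8.46π²/1.1181² - 5.4108 ≈ 61.379
Since 0.94π²/1.1181² ≈ 7.421 > 5.4108, all λₙ > 0.
The n=1 mode decays slowest → dominates as t → ∞.
Asymptotic: v ~ c₁ sin(πx/1.1181) e^{-λ₁t} with decay rate λ₁ ≈ 2.01.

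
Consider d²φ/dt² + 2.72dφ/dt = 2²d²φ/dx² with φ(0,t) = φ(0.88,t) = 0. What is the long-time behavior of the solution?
As t → ∞, φ → 0. Damping (γ=2.72) dissipates energy; oscillations decay exponentially.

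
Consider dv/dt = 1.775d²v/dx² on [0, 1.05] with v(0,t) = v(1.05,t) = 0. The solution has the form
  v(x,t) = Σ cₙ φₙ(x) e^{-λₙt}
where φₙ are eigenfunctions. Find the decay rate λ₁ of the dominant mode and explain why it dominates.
Eigenvalues: λₙ = 1.775n²π²/1.05².
First three modes:
  n=1: λ₁ = 1.775π²/1.05² ≈ 15.89
  n=2: λ₂ = 7.1π²/1.05² ≈ 63.559 (4× faster decay)
  n=3: λ₃ = 15.975π²/1.05² ≈ 143.009 (9× faster decay)
As t → ∞, higher modes decay exponentially faster. The n=1 mode dominates: v ~ c₁ sin(πx/1.05) e^{-λ₁t}.
Decay rate: λ₁ = 1.775π²/1.05² ≈ 15.89.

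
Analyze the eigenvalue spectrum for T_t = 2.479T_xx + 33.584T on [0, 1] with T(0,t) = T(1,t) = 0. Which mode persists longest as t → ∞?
Eigenvalues: λₙ = 2.479n²π²/1² - 33.584.
First three modes:
  n=1: λ₁ = 2.479π² - 33.584 ≈ -9.117
  n=2: λ₂ = 9.916π² - 33.584 ≈ 64.283
  n=3: λ₃ = 22.311π² - 33.584 ≈ 186.617
Since 2.479π² ≈ 24.467 < 33.584, λ₁ < 0.
The n=1 mode grows fastest (−λₙ is largest for n=1) → dominates.
Asymptotic: T ~ c₁ sin(πx/1) e^{9.117t} (exponential growth at rate −λ₁ ≈ 9.117).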